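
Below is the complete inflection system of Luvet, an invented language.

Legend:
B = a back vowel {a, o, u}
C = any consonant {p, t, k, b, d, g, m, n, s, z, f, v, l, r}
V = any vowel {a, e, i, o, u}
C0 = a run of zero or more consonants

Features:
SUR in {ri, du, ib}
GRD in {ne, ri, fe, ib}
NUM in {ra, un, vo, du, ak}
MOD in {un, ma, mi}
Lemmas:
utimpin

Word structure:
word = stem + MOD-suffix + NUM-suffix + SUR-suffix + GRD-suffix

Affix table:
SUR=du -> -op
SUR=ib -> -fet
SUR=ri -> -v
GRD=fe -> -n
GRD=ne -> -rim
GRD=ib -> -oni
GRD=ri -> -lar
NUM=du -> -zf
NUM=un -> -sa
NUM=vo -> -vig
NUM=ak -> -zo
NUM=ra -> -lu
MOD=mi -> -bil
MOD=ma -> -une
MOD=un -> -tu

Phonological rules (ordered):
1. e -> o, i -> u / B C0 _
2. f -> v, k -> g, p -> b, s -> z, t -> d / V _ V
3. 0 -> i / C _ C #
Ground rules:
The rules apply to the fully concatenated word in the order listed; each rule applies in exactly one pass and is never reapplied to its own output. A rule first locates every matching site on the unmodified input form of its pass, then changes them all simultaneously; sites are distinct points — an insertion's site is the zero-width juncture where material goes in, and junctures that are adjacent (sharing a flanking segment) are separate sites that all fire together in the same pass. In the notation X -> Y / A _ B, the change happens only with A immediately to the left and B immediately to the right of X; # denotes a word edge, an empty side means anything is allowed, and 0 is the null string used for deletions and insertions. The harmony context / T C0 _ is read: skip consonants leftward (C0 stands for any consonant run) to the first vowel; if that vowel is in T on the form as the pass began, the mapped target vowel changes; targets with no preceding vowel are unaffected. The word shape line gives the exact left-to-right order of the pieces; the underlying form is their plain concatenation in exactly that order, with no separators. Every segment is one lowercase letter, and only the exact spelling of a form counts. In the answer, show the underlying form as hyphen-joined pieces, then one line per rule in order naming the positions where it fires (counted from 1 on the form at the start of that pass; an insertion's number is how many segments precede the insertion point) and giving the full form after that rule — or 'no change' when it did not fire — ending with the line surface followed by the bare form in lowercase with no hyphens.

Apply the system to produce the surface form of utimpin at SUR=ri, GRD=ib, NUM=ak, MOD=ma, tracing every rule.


underlying: utimpin-une-zo-v-oni
1. e -> o, i -> u / B C0 _: fires at position(s) 3, 10, 16: utumpinunozovonu
2. f -> v, k -> g, p -> b, s -> z, t -> d / V _ V: fires at position(s) 2: udumpinunozovonu
3. 0 -> i / C _ C #: no change
surface: udumpinunozovonu


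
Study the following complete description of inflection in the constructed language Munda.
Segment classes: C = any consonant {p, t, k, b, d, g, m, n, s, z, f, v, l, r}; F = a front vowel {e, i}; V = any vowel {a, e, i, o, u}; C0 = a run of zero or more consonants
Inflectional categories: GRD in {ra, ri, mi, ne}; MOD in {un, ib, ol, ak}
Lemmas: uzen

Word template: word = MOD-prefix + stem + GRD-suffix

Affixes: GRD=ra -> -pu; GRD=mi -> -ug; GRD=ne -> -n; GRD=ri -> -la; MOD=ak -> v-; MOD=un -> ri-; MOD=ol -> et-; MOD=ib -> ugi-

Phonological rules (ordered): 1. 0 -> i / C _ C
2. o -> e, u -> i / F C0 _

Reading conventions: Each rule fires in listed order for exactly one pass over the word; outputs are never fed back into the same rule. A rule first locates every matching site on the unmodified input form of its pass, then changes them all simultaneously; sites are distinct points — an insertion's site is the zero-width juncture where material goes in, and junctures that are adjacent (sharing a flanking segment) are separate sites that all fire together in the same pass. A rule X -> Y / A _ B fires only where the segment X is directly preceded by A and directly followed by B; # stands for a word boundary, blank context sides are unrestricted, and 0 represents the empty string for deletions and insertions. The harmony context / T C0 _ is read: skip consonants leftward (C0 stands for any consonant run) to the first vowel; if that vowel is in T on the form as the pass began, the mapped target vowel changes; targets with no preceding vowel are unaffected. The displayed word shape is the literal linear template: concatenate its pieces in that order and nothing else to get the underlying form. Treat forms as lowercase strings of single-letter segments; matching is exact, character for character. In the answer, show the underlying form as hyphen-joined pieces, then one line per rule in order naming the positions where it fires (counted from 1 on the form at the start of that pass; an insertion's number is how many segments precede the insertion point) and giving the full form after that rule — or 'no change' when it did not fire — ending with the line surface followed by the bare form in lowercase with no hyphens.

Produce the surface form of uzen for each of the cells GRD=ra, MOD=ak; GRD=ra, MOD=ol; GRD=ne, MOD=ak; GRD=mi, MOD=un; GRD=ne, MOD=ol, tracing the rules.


cell GRD=ra, MOD=ak:
underlying: v-uzen-pu
1. 0 -> i / C _ C: inserts after position(s) 5: vuzenipu
2. o -> e, u -> i / F C0 _: fires at position(s) 8: vuzenipi
surface: vuzenipi

cell GRD=ra, MOD=ol:
underlying: et-uzen-pu
1. 0 -> i / C _ C: inserts after position(s) 6: etuzenipu
2. o -> e, u -> i / F C0 _: fires at position(s) 3, 9: etizenipi
surface: etizenipi

cell GRD=ne, MOD=ak:
underlying: v-uzen-n
1. 0 -> i / C _ C: inserts after position(s) 5: vuzenin
2. o -> e, u -> i / F C0 _: no change
surface: vuzenin

cell GRD=mi, MOD=un:
underlying: ri-uzen-ug
1. 0 -> i / C _ C: no change
2. o -> e, u -> i / F C0 _: fires at position(s) 3, 7: riizenig
surface: riizenig

cell GRD=ne, MOD=ol:
underlying: et-uzen-n
1. 0 -> i / C _ C: inserts after position(s) 6: etuzenin
2. o -> e, u -> i / F C0 _: fires at position(s) 3: etizenin
surface: etizenin


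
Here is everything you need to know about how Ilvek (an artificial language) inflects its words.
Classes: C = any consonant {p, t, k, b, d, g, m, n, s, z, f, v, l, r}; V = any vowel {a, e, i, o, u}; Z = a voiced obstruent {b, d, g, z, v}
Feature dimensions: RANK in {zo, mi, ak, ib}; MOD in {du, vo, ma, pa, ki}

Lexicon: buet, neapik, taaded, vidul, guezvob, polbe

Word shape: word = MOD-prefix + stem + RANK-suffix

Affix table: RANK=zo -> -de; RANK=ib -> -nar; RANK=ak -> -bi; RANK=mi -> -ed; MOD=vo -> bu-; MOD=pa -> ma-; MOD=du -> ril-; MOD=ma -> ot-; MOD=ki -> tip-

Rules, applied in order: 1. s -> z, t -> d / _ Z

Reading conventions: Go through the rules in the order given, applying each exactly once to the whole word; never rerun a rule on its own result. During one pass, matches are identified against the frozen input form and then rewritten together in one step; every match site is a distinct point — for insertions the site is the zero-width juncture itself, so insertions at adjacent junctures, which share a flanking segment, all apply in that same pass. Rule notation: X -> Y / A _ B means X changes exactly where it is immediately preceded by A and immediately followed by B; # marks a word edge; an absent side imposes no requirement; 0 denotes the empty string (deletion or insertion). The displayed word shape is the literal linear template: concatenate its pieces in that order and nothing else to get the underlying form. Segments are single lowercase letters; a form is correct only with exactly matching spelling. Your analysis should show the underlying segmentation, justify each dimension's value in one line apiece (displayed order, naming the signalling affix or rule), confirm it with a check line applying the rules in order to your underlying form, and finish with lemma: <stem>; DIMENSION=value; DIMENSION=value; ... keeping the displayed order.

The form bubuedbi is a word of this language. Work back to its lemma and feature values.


underlying: bu-buet-bi
RANK=ak - signalled by the affix -bi
MOD=vo - signalled by the affix bu-
check: bubuetbi -> bubuedbi
lemma: buet; RANK=ak; MOD=vo


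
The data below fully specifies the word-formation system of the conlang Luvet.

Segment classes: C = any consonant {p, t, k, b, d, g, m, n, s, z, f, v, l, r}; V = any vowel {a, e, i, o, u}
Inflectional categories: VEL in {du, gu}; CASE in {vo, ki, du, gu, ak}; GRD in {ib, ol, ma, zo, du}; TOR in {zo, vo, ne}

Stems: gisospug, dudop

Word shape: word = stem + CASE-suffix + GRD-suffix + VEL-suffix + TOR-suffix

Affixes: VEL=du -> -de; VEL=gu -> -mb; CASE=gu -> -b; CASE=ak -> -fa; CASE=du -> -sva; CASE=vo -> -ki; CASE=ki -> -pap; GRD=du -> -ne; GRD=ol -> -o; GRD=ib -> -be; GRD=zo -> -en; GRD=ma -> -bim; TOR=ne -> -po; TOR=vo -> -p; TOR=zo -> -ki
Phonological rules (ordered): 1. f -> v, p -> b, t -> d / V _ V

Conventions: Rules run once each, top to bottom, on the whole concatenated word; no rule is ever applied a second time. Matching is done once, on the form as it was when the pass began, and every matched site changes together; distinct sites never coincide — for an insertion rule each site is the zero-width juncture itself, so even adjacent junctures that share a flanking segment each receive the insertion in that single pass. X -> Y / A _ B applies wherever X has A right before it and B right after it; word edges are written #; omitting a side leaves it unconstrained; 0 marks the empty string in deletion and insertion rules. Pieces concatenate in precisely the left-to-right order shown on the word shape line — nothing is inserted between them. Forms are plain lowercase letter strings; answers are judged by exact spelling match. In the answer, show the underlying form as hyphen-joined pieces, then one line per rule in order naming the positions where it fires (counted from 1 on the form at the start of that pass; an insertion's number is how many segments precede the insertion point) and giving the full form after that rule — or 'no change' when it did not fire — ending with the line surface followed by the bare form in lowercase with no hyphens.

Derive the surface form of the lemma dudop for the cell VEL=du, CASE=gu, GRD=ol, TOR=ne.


underlying: dudop-b-o-de-po
1. f -> v, p -> b, t -> d / V _ V: fires at position(s) 10: dudopbodebo
surface: dudopbodebo


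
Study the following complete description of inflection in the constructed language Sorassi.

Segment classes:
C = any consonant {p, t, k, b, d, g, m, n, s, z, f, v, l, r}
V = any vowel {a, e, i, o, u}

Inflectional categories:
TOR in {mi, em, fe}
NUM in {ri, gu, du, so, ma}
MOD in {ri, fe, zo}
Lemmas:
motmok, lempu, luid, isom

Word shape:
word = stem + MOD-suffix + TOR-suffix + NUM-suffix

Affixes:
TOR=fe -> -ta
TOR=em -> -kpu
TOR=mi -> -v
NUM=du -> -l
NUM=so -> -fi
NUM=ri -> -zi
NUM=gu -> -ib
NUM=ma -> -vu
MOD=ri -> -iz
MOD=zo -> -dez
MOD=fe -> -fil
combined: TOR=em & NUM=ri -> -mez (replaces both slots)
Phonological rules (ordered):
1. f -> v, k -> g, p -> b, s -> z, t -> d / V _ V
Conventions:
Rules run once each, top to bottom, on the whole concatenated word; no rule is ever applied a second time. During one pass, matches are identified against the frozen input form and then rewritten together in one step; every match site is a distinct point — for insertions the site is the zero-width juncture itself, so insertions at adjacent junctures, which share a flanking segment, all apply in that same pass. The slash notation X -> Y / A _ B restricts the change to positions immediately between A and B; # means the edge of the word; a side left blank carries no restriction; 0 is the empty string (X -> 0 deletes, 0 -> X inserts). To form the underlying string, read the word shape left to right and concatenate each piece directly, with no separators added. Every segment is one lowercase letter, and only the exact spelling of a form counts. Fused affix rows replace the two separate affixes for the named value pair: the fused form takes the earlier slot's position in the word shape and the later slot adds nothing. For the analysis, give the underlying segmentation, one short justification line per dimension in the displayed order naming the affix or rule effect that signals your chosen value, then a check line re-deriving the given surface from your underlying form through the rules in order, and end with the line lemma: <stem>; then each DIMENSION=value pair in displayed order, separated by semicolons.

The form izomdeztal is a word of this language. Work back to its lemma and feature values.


underlying: isom-dez-ta-l
TOR=fe - signalled by the affix -ta
NUM=du - signalled by the affix -l
MOD=zo - signalled by the affix -dez
check: isomdeztal -> izomdeztal
lemma: isom; TOR=fe; NUM=du; MOD=zo


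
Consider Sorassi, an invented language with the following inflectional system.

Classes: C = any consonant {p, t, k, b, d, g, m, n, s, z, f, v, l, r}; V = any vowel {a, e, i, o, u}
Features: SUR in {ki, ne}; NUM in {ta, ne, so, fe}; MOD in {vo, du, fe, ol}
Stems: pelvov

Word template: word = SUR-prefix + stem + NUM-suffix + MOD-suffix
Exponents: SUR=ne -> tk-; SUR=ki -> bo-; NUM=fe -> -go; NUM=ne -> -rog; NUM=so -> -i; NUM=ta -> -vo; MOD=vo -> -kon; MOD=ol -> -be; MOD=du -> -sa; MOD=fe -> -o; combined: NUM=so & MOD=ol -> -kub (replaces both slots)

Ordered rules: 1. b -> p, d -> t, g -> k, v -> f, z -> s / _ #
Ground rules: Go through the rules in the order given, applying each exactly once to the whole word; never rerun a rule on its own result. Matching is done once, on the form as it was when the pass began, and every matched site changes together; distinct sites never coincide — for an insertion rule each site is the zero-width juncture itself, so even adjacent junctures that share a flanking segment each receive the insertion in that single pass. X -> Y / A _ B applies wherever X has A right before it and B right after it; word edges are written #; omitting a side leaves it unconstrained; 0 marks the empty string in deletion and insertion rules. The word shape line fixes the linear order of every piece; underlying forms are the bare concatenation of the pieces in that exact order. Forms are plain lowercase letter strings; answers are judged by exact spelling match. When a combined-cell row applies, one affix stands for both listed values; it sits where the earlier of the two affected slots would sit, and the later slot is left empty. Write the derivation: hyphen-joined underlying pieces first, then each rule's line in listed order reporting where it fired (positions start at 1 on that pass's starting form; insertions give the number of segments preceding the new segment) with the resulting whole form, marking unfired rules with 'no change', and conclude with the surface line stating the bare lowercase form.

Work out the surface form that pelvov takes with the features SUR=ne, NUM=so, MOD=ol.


underlying: tk-pelvov-kub
1. b -> p, d -> t, g -> k, v -> f, z -> s / _ #: fires at position(s) 11: tkpelvovkup
surface: tkpelvovkup


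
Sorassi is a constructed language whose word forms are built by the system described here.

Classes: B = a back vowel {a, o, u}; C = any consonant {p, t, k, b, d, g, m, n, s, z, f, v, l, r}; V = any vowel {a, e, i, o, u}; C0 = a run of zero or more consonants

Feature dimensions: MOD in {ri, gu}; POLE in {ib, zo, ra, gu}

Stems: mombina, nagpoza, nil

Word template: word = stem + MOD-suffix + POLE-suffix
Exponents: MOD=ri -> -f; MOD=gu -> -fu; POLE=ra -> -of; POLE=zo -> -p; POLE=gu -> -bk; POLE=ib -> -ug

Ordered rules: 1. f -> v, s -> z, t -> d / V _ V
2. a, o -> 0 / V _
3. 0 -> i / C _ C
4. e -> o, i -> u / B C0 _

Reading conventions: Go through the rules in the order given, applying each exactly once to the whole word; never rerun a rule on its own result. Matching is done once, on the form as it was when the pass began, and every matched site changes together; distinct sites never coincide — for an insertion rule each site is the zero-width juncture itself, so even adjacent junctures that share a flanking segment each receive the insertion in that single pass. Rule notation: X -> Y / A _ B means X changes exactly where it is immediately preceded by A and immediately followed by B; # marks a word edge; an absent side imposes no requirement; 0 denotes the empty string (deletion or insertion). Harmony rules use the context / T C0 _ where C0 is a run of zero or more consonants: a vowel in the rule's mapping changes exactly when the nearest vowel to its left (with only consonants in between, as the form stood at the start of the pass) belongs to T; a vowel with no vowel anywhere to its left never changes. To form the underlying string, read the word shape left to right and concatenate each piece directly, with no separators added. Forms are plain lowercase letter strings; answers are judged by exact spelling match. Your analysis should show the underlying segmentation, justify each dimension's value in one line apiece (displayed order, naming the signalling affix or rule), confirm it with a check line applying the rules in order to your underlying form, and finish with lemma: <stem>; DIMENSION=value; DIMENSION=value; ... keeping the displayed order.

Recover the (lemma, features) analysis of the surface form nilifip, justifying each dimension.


underlying: nil-f-p
MOD=ri - signalled by the affix -f
POLE=zo - signalled by the affix -p
check: nilfp -> nilfp -> nilfp -> nilifip -> nilifip
lemma: nil; MOD=ri; POLE=zo


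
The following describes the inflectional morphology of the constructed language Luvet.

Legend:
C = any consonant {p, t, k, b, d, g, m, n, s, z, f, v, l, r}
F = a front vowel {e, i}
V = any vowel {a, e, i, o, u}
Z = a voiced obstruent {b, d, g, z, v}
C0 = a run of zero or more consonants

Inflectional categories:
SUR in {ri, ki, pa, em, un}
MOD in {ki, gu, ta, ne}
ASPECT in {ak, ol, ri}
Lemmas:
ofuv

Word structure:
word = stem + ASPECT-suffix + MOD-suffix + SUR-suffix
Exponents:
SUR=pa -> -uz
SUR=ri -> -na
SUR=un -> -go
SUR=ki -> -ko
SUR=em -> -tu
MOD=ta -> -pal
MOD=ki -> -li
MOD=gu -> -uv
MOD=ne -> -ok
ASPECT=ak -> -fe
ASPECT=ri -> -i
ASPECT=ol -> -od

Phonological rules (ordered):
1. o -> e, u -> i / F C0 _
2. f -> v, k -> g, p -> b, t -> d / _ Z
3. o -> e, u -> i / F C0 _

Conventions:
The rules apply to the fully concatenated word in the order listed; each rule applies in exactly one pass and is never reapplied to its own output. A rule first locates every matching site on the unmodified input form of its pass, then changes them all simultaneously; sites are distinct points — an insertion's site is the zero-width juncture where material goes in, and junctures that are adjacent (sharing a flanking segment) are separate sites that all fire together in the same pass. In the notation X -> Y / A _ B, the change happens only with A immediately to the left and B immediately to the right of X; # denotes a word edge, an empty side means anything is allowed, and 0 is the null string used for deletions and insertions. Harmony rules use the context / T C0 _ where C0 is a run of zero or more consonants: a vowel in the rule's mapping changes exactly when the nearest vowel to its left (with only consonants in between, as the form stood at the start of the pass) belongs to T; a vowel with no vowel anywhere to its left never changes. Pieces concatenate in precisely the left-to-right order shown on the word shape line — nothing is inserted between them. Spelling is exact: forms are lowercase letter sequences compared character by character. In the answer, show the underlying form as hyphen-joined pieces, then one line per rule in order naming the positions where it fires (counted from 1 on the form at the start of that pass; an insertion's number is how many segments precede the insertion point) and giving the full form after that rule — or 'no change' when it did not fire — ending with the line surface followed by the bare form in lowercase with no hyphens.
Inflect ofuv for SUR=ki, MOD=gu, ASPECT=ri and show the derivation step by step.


underlying: ofuv-i-uv-ko
1. o -> e, u -> i / F C0 _: fires at position(s) 6: ofuviivko
2. f -> v, k -> g, p -> b, t -> d / _ Z: no change
3. o -> e, u -> i / F C0 _: fires at position(s) 9: ofuviivke
surface: ofuviivke


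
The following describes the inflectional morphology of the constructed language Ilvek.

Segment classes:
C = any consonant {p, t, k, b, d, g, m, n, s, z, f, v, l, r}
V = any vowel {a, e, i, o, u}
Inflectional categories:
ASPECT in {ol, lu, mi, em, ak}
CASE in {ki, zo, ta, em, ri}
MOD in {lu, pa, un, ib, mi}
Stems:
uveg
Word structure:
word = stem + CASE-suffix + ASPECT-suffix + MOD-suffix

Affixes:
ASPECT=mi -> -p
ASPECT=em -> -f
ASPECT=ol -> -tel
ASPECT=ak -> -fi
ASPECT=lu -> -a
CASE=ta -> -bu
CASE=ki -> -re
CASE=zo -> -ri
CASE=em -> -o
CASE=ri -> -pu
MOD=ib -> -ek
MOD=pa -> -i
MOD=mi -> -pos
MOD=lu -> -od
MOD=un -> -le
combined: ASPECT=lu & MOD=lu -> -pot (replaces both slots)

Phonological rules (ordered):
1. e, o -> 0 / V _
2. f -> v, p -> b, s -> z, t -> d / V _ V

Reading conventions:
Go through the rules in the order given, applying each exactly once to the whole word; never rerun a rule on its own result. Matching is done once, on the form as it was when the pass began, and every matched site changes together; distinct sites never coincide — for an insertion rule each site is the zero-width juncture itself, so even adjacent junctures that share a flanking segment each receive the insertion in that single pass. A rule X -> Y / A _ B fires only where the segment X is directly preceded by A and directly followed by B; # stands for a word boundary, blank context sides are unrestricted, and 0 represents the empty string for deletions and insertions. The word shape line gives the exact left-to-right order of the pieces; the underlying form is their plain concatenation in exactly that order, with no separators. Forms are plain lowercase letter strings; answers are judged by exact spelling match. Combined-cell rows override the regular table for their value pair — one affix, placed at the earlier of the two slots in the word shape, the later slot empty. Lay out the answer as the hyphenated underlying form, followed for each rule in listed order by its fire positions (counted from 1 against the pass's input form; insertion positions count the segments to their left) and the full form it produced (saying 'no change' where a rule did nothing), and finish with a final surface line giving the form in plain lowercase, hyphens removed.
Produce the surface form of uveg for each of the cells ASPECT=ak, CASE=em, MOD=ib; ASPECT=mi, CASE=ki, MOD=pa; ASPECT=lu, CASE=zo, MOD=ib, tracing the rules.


cell ASPECT=ak, CASE=em, MOD=ib:
underlying: uveg-o-fi-ek
1. e, o -> 0 / V _: fires at position(s) 8: uvegofik
2. f -> v, p -> b, s -> z, t -> d / V _ V: fires at position(s) 6: uvegovik
surface: uvegovik

cell ASPECT=mi, CASE=ki, MOD=pa:
underlying: uveg-re-p-i
1. e, o -> 0 / V _: no change
2. f -> v, p -> b, s -> z, t -> d / V _ V: fires at position(s) 7: uvegrebi
surface: uvegrebi

cell ASPECT=lu, CASE=zo, MOD=ib:
underlying: uveg-ri-a-ek
1. e, o -> 0 / V _: fires at position(s) 8: uvegriak
2. f -> v, p -> b, s -> z, t -> d / V _ V: no change
surface: uvegriak


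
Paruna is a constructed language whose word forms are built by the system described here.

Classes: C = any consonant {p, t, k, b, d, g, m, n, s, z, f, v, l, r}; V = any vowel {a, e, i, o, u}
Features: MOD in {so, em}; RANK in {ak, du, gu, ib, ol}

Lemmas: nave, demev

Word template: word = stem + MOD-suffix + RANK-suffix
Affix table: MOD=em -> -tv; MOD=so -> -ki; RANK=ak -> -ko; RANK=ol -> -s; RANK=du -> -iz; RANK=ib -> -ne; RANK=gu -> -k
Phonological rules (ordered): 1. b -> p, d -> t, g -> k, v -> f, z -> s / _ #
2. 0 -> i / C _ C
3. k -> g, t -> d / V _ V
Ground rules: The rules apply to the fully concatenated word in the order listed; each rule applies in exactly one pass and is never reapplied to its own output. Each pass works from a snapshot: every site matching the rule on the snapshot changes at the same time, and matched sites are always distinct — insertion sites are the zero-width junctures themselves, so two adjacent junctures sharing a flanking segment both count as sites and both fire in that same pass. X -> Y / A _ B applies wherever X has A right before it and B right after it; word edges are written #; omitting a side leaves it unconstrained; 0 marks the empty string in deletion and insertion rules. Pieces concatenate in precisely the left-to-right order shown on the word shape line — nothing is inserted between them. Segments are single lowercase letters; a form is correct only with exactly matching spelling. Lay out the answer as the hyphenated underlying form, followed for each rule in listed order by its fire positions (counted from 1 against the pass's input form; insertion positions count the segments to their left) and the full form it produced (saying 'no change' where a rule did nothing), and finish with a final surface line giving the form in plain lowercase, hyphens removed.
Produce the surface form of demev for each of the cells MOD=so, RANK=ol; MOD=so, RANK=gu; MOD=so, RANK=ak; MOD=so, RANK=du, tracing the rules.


cell MOD=so, RANK=ol:
underlying: demev-ki-s
1. b -> p, d -> t, g -> k, v -> f, z -> s / _ #: no change
2. 0 -> i / C _ C: inserts after position(s) 5: demevikis
3. k -> g, t -> d / V _ V: fires at position(s) 7: demevigis
surface: demevigis

cell MOD=so, RANK=gu:
underlying: demev-ki-k
1. b -> p, d -> t, g -> k, v -> f, z -> s / _ #: no change
2. 0 -> i / C _ C: inserts after position(s) 5: demevikik
3. k -> g, t -> d / V _ V: fires at position(s) 7: demevigik
surface: demevigik

cell MOD=so, RANK=ak:
underlying: demev-ki-ko
1. b -> p, d -> t, g -> k, v -> f, z -> s / _ #: no change
2. 0 -> i / C _ C: inserts after position(s) 5: demevikiko
3. k -> g, t -> d / V _ V: fires at position(s) 7, 9: demevigigo
surface: demevigigo

cell MOD=so, RANK=du:
underlying: demev-ki-iz
1. b -> p, d -> t, g -> k, v -> f, z -> s / _ #: fires at position(s) 9: demevkiis
2. 0 -> i / C _ C: inserts after position(s) 5: demevikiis
3. k -> g, t -> d / V _ V: fires at position(s) 7: demevigiis
surface: demevigiis


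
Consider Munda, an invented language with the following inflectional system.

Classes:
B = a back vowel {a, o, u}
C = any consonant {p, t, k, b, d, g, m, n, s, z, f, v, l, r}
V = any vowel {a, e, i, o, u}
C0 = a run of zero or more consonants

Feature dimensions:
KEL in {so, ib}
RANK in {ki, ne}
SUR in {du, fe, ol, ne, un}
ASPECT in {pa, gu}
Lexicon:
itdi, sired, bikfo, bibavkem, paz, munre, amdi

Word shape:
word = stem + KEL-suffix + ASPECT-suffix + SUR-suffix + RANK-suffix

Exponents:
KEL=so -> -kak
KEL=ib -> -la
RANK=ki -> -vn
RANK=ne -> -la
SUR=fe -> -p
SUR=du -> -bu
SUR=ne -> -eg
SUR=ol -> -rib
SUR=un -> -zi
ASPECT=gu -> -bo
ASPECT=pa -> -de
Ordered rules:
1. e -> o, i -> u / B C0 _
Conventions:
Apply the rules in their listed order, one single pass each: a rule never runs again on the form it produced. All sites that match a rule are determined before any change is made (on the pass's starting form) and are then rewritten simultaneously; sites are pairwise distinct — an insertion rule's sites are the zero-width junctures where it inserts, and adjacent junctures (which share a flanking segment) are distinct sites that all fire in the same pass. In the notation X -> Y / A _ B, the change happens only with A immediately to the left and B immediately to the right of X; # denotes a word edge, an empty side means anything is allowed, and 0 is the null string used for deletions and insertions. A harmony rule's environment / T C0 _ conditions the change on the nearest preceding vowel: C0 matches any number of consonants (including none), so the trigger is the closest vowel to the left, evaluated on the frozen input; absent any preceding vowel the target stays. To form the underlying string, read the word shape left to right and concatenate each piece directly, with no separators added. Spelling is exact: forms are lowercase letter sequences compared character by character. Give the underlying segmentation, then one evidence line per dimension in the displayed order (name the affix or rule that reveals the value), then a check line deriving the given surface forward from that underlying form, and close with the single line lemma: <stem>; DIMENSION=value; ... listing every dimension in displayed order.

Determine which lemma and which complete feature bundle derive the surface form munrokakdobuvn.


underlying: munre-kak-de-bu-vn
KEL=so - signalled by the affix -kak
RANK=ki - signalled by the affix -vn
SUR=du - signalled by the affix -bu
ASPECT=pa - signalled by the affix -de
check: munrekakdebuvn -> munrokakdobuvn
lemma: munre; KEL=so; RANK=ki; SUR=du; ASPECT=pa


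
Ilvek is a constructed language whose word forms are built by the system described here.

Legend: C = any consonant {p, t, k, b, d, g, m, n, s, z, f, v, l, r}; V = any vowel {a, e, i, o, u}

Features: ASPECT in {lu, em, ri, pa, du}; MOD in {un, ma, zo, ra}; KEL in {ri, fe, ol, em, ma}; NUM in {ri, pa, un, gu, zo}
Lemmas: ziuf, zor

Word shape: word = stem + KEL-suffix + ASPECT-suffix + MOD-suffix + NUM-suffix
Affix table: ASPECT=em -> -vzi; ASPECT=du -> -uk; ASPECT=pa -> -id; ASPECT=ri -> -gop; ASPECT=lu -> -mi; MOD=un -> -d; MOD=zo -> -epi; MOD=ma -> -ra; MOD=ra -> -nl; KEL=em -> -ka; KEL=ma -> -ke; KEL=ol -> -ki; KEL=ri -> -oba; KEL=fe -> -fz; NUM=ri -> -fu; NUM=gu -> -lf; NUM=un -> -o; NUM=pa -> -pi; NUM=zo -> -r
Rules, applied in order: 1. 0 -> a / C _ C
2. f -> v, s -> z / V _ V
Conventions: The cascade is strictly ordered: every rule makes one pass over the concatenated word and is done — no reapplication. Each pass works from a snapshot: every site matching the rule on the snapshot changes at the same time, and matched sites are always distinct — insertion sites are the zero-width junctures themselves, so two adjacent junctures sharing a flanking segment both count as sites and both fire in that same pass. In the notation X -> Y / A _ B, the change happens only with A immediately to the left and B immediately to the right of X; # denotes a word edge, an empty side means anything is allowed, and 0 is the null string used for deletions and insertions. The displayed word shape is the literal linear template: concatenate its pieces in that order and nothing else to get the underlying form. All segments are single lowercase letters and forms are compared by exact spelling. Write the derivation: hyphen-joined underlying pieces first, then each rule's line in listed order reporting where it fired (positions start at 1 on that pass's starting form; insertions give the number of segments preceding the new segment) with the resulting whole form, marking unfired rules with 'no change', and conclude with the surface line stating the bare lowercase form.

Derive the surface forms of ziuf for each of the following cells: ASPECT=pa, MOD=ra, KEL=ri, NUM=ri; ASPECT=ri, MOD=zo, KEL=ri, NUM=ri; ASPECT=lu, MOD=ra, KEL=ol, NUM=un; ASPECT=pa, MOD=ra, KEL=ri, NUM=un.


cell ASPECT=pa, MOD=ra, KEL=ri, NUM=ri:
underlying: ziuf-oba-id-nl-fu
1. 0 -> a / C _ C: inserts after position(s) 9, 10, 11: ziufobaidanalafu
2. f -> v, s -> z / V _ V: fires at position(s) 4, 15: ziuvobaidanalavu
surface: ziuvobaidanalavu

cell ASPECT=ri, MOD=zo, KEL=ri, NUM=ri:
underlying: ziuf-oba-gop-epi-fu
1. 0 -> a / C _ C: no change
2. f -> v, s -> z / V _ V: fires at position(s) 4, 14: ziuvobagopepivu
surface: ziuvobagopepivu

cell ASPECT=lu, MOD=ra, KEL=ol, NUM=un:
underlying: ziuf-ki-mi-nl-o
1. 0 -> a / C _ C: inserts after position(s) 4, 9: ziufakiminalo
2. f -> v, s -> z / V _ V: fires at position(s) 4: ziuvakiminalo
surface: ziuvakiminalo

cell ASPECT=pa, MOD=ra, KEL=ri, NUM=un:
underlying: ziuf-oba-id-nl-o
1. 0 -> a / C _ C: inserts after position(s) 9, 10: ziufobaidanalo
2. f -> v, s -> z / V _ V: fires at position(s) 4: ziuvobaidanalo
surface: ziuvobaidanalo


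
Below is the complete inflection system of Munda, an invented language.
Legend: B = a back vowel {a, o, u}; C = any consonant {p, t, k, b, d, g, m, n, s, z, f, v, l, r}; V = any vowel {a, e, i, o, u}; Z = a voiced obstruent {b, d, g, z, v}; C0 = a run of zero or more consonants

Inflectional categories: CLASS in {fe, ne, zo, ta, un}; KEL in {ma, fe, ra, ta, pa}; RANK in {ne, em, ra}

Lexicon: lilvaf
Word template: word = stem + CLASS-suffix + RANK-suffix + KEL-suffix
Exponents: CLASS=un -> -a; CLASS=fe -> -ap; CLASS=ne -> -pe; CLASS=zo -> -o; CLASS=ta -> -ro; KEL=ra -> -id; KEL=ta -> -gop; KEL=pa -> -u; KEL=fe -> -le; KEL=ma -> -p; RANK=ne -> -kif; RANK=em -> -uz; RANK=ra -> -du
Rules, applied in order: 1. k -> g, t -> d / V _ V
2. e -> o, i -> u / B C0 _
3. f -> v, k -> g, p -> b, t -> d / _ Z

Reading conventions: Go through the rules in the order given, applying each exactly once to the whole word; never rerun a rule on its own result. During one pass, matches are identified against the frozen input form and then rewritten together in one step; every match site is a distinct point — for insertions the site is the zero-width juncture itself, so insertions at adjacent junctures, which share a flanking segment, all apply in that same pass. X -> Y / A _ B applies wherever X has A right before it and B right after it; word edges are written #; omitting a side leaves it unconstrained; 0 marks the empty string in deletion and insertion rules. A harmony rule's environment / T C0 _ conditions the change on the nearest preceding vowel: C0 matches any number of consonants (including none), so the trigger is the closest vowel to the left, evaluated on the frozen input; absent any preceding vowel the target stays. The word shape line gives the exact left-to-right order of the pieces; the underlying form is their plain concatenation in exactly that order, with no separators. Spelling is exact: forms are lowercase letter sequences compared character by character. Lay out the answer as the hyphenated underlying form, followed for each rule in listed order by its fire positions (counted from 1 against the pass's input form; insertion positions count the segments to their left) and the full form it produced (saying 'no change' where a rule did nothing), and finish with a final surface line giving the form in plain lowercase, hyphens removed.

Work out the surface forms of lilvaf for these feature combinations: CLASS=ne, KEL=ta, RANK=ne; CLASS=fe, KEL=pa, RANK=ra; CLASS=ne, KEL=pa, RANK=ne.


cell CLASS=ne, KEL=ta, RANK=ne:
underlying: lilvaf-pe-kif-gop
1. k -> g, t -> d / V _ V: fires at position(s) 9: lilvafpegifgop
2. e -> o, i -> u / B C0 _: fires at position(s) 8: lilvafpogifgop
3. f -> v, k -> g, p -> b, t -> d / _ Z: fires at position(s) 11: lilvafpogivgop
surface: lilvafpogivgop

cell CLASS=fe, KEL=pa, RANK=ra:
underlying: lilvaf-ap-du-u
1. k -> g, t -> d / V _ V: no change
2. e -> o, i -> u / B C0 _: no change
3. f -> v, k -> g, p -> b, t -> d / _ Z: fires at position(s) 8: lilvafabduu
surface: lilvafabduu

cell CLASS=ne, KEL=pa, RANK=ne:
underlying: lilvaf-pe-kif-u
1. k -> g, t -> d / V _ V: fires at position(s) 9: lilvafpegifu
2. e -> o, i -> u / B C0 _: fires at position(s) 8: lilvafpogifu
3. f -> v, k -> g, p -> b, t -> d / _ Z: no change
surface: lilvafpogifu


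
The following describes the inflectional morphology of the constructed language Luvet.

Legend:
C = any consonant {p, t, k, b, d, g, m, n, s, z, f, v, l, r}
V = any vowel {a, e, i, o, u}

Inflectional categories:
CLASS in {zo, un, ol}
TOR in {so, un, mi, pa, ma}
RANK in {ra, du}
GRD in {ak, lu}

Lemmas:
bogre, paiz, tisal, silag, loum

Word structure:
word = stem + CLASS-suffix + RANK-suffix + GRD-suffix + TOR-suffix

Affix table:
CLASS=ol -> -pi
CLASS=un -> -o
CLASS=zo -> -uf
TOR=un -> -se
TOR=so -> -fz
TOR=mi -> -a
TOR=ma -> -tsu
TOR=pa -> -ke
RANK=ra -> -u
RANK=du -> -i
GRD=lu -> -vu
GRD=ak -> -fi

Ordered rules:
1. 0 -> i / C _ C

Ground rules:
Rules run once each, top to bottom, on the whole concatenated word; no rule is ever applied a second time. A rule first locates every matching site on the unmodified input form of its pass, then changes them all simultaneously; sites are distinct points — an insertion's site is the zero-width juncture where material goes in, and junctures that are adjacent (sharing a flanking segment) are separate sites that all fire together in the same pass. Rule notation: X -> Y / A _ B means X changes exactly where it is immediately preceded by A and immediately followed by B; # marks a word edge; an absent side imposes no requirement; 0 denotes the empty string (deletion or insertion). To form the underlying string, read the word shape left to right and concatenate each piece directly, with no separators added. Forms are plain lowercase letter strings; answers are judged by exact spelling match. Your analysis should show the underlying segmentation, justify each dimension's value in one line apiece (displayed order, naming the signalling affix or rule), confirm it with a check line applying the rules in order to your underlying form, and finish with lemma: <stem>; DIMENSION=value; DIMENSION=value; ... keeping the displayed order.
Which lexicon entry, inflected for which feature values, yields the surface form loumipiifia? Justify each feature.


underlying: loum-pi-i-fi-a
CLASS=ol - signalled by the affix -pi
TOR=mi - signalled by the affix -a
RANK=du - signalled by the affix -i
GRD=ak - signalled by the affix -fi
check: loumpiifia -> loumipiifia
lemma: loum; CLASS=ol; TOR=mi; RANK=du; GRD=ak


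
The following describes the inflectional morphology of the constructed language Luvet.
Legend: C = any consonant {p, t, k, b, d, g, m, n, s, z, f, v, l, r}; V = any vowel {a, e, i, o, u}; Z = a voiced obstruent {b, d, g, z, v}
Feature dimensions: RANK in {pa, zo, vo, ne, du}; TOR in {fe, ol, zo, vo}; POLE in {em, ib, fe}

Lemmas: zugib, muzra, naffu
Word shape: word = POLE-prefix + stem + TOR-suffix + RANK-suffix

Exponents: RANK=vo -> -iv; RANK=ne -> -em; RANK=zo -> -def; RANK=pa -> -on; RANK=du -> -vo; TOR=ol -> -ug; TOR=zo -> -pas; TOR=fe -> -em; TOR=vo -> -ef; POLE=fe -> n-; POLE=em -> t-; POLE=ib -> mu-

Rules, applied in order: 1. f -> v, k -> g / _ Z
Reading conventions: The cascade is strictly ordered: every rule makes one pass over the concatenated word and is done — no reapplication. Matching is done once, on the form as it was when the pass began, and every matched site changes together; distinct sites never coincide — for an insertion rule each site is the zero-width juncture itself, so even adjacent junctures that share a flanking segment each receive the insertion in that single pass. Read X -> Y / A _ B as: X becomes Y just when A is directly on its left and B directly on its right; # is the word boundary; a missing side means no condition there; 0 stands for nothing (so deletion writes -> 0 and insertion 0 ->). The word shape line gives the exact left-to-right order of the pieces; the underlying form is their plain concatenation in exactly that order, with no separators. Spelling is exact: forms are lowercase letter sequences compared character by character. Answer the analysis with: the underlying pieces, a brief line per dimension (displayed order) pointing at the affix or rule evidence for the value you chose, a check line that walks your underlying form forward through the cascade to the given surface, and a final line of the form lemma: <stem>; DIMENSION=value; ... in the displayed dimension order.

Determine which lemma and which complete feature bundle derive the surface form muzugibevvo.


underlying: mu-zugib-ef-vo
RANK=du - signalled by the affix -vo
TOR=vo - signalled by the affix -ef
POLE=ib - signalled by the affix mu-
check: muzugibefvo -> muzugibevvo
lemma: zugib; RANK=du; TOR=vo; POLE=ib


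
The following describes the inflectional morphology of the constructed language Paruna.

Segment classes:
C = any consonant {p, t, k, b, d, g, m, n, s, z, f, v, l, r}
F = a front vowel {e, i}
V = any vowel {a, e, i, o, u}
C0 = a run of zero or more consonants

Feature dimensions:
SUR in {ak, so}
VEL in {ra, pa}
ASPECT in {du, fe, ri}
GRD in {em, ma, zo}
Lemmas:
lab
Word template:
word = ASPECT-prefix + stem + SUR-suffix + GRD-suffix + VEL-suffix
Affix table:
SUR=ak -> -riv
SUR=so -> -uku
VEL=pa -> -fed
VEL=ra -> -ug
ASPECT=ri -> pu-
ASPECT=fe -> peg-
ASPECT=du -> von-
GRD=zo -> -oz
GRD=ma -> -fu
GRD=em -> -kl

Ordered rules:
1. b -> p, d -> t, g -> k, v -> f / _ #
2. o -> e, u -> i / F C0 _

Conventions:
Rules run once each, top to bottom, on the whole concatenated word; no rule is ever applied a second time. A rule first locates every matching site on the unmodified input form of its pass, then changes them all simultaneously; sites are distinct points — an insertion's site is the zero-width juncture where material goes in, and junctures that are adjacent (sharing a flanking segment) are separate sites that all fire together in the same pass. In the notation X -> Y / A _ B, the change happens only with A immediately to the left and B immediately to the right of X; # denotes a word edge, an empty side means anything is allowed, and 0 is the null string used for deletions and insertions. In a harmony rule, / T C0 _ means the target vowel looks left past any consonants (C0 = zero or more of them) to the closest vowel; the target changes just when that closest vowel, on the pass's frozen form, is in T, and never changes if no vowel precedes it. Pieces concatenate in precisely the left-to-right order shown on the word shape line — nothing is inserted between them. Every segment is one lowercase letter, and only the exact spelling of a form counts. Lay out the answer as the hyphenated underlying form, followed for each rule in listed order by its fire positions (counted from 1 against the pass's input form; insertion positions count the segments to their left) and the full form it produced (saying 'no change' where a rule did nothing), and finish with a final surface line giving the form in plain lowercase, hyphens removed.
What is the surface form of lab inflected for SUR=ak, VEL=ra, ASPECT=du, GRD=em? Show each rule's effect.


underlying: von-lab-riv-kl-ug
1. b -> p, d -> t, g -> k, v -> f / _ #: fires at position(s) 13: vonlabrivkluk
2. o -> e, u -> i / F C0 _: fires at position(s) 12: vonlabrivklik
surface: vonlabrivklik
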